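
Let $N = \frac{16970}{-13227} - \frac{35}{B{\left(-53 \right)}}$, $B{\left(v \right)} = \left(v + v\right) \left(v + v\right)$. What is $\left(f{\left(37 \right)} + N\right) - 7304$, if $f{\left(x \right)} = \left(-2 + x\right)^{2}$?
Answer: $- \frac{903643437053}{148618572} \approx -6080.3$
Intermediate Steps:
$B{\left(v \right)} = 4 v^{2}$ ($B{\left(v \right)} = 2 v 2 v = 4 v^{2}$)
$N = - \frac{191137865}{148618572}$ ($N = \frac{16970}{-13227} - \frac{35}{4 \left(-53\right)^{2}} = 16970 \left(- \frac{1}{13227}\right) - \frac{35}{4 \cdot 2809} = - \frac{16970}{13227} - \frac{35}{11236} = - \frac{191137865}{148618572} \approx -1.2861$)
$\left(f{\left(37 \right)} + N\right) - 7304 = \left(\left(-2 + 37\right)^{2} - \frac{191137865}{148618572}\right) - 7304 = \left(35^{2} - \frac{191137865}{148618572}\right) - 7304 = \left(1225 - \frac{191137865}{148618572}\right) - 7304 = \frac{181866612835}{148618572} - 7304 = - \frac{903643437053}{148618572}$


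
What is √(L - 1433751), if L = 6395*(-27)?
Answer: 28*I*√2049 ≈ 1267.4*I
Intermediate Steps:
L = -172665
√(L - 1433751) = √(-172665 - 1433751) = √(-1606416) = 28*I*√2049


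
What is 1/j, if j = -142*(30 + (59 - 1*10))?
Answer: -1/11218 ≈ -8.9142e-5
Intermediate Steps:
j = -11218 (j = -142*(30 + (59 - 10)) = -142*(30 + 49) = -142*79 = -11218)
1/j = 1/(-11218) = -1/11218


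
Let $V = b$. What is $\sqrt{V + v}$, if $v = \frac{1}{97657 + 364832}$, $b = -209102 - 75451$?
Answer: $\frac{4 i \sqrt{3804048116465214}}{462489} \approx 533.44 i$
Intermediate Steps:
$b = -284553$ ($b = -209102 - 75451 = -284553$)
$V = -284553$
$v = \frac{1}{462489} \approx 2.1622 \cdot 10^{-6}$
$\sqrt{V + v} = \sqrt{-284553 + \frac{1}{462489}} = \sqrt{- \frac{131602632416}{462489}} = \frac{4 i \sqrt{3804048116465214}}{462489}$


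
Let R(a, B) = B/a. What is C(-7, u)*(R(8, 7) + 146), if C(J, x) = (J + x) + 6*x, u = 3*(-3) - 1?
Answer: -90475/8 ≈ -11309.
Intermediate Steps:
u = -10 (u = -9 - 1 = -10)
C(J, x) = J + 7*x
C(-7, u)*(R(8, 7) + 146) = (-7 + 7*(-10))*(7/8 + 146) = (-7 - 70)*(7*(⅛) + 146) = -77*(7/8 + 146) = -77*1175/8 = -90475/8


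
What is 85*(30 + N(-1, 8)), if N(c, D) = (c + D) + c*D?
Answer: 2465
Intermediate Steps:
N(c, D) = D + c + D*c (N(c, D) = (D + c) + D*c = D + c + D*c)
85*(30 + N(-1, 8)) = 85*(30 + (8 - 1 + 8*(-1))) = 85*(30 + (8 - 1 - 8)) = 85*(30 - 1) = 85*29 = 2465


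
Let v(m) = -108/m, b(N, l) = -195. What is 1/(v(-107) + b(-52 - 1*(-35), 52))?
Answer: -107/20757 ≈ -0.0051549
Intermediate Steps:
1/(v(-107) + b(-52 - 1*(-35), 52)) = 1/(-108/(-107) - 195) = 1/(-108*(-1/107) - 195) = 1/(108/107 - 195) = 1/(-20757/107) = -107/20757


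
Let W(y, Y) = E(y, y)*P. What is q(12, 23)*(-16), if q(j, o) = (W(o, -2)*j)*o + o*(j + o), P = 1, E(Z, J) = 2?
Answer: -21712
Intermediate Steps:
W(y, Y) = 2 (W(y, Y) = 2*1 = 2)
q(j, o) = o*(j + o) + 2*j*o (q(j, o) = (2*j)*o + o*(j + o) = 2*j*o + o*(j + o) = o*(j + o) + 2*j*o)
q(12, 23)*(-16) = (23*(23 + 3*12))*(-16) = (23*(23 + 36))*(-16) = (23*59)*(-16) = 1357*(-16) = -21712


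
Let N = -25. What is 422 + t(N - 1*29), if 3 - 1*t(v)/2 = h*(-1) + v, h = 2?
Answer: 540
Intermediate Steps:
t(v) = 10 - 2*v (t(v) = 6 - 2*(2*(-1) + v) = 6 - 2*(-2 + v) = 6 + (4 - 2*v) = 10 - 2*v)
422 + t(N - 1*29) = 422 + (10 - 2*(-25 - 1*29)) = 422 + (10 - 2*(-25 - 29)) = 422 + (10 - 2*(-54)) = 422 + (10 + 108) = 422 + 118 = 540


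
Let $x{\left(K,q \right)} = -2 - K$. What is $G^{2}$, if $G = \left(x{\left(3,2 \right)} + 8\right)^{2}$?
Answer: $81$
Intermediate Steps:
$G = 9$ ($G = \left(\left(-2 - 3\right) + 8\right)^{2} = \left(-5 + 8\right)^{2} = 3^{2} = 9$)
$G^{2} = 9^{2} = 81$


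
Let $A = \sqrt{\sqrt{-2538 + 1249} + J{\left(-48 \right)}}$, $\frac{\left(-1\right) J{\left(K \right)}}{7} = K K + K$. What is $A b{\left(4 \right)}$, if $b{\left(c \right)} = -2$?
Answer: $- 2 \sqrt{-15792 + i \sqrt{1289}} \approx -0.2857 - 251.33 i$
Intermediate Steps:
$J{\left(K \right)} = - 7 K - 7 K^{2}$ ($J{\left(K \right)} = - 7 \left(K K + K\right) = - 7 \left(K^{2} + K\right) = - 7 \left(K + K^{2}\right) = - 7 K - 7 K^{2}$)
$A = \sqrt{-15792 + i \sqrt{1289}}$ ($A = \sqrt{\sqrt{-2538 + 1249} - - 336 \left(1 - 48\right)} = \sqrt{\sqrt{-1289} - \left(-336\right) \left(-47\right)} = \sqrt{i \sqrt{1289} - 15792} = \sqrt{-15792 + i \sqrt{1289}} \approx 0.1429 + 125.67 i$)
$A b{\left(4 \right)} = \sqrt{-15792 + i \sqrt{1289}} \left(-2\right) = - 2 \sqrt{-15792 + i \sqrt{1289}}$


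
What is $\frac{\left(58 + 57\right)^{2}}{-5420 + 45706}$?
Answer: $\frac{13225}{40286} \approx 0.32828$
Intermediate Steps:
$\frac{\left(58 + 57\right)^{2}}{-5420 + 45706} = \frac{115^{2}}{40286} = 13225 \cdot \frac{1}{40286} = \frac{13225}{40286}$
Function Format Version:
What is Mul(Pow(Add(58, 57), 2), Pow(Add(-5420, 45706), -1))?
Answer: Rational(13225, 40286) ≈ 0.32828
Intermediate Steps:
Mul(Pow(Add(58, 57), 2), Pow(Add(-5420, 45706), -1)) = Mul(Pow(115, 2), Pow(40286, -1)) = Mul(13225, Rational(1, 40286)) = Rational(13225, 40286)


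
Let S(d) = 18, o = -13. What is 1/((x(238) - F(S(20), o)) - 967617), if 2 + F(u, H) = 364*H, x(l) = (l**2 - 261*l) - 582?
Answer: -1/968939 ≈ -1.0321e-6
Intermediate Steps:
x(l) = -582 + l**2 - 261*l
F(u, H) = -2 + 364*H
1/((x(238) - F(S(20), o)) - 967617) = 1/(((-582 + 238**2 - 261*238) - (-2 + 364*(-13))) - 967617) = 1/(((-582 + 56644 - 62118) - (-2 - 4732)) - 967617) = 1/((-6056 - 1*(-4734)) - 967617) = 1/((-6056 + 4734) - 967617) = 1/(-1322 - 967617) = 1/(-968939) = -1/968939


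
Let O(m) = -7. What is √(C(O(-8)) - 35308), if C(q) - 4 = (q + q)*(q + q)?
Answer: 2*I*√8777 ≈ 187.37*I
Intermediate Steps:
C(q) = 4 + 4*q² (C(q) = 4 + (q + q)*(q + q) = 4 + (2*q)*(2*q) = 4 + 4*q²)
√(C(O(-8)) - 35308) = √((4 + 4*(-7)²) - 35308) = √((4 + 4*49) - 35308) = √((4 + 196) - 35308) = √(200 - 35308) = √(-35108) = 2*I*√8777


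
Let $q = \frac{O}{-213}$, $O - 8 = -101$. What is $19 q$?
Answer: $\frac{589}{71} \approx 8.2958$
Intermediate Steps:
$O = -93$ ($O = 8 - 101 = -93$)
$q = \frac{31}{71}$ ($q = - \frac{93}{-213} = \left(-93\right) \left(- \frac{1}{213}\right) = \frac{31}{71} \approx 0.43662$)
$19 q = 19 \cdot \frac{31}{71} = \frac{589}{71}$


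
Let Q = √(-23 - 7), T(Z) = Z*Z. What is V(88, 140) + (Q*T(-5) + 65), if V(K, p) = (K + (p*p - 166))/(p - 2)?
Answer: 14246/69 + 25*I*√30 ≈ 206.46 + 136.93*I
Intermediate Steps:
T(Z) = Z²
Q = I*√30 (Q = √(-30) = I*√30 ≈ 5.4772*I)
V(K, p) = (-166 + K + p²)/(-2 + p) (V(K, p) = (K + (p² - 166))/(-2 + p) = (K + (-166 + p²))/(-2 + p) = (-166 + K + p²)/(-2 + p))
V(88, 140) + (Q*T(-5) + 65) = (-166 + 88 + 140²)/(-2 + 140) + ((I*√30)*(-5)² + 65) = (-166 + 88 + 19600)/138 + ((I*√30)*25 + 65) = (1/138)*19522 + (25*I*√30 + 65) = 9761/69 + (65 + 25*I*√30) = 14246/69 + 25*I*√30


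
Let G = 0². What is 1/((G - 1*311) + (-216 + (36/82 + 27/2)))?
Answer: -82/42071 ≈ -0.0019491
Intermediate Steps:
G = 0
1/((G - 1*311) + (-216 + (36/82 + 27/2))) = 1/((0 - 1*311) + (-216 + (36/82 + 27/2))) = 1/((0 - 311) + (-216 + (36*(1/82) + 27*(½)))) = 1/(-311 + (-216 + (18/41 + 27/2))) = 1/(-311 + (-216 + 1143/82)) = 1/(-311 - 16569/82) = 1/(-42071/82) = -82/42071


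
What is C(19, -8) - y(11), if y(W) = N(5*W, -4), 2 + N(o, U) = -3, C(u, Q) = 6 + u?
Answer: 30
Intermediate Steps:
N(o, U) = -5 (N(o, U) = -2 - 3 = -5)
y(W) = -5
C(19, -8) - y(11) = (6 + 19) - 1*(-5) = 25 + 5 = 30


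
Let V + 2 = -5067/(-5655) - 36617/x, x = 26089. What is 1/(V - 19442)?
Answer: -7025395/136605345912 ≈ -5.1428e-5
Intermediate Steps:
V = -17616322/7025395 (V = -2 + (-5067/(-5655) - 36617/26089) = -2 + (-5067*(-1/5655) - 36617*1/26089) = -2 + (1689/1885 - 5231/3727) = -2 - 3565532/7025395 = -17616322/7025395 ≈ -2.5075)
1/(V - 19442) = 1/(-17616322/7025395 - 19442) = 1/(-136605345912/7025395) = -7025395/136605345912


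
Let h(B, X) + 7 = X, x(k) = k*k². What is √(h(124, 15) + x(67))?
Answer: 3*√33419 ≈ 548.43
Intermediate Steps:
x(k) = k³
h(B, X) = -7 + X
√(h(124, 15) + x(67)) = √((-7 + 15) + 67³) = √(8 + 300763) = √300771 = 3*√33419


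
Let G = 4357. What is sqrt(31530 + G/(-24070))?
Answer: sqrt(18267270424010)/24070 ≈ 177.57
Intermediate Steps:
sqrt(31530 + G/(-24070)) = sqrt(31530 + 4357/(-24070)) = sqrt(31530 + 4357*(-1/24070)) = sqrt(31530 - 4357/24070) = sqrt(758922743/24070) = sqrt(18267270424010)/24070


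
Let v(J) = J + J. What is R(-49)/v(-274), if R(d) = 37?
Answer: -37/548 ≈ -0.067518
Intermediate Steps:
v(J) = 2*J
R(-49)/v(-274) = 37/((2*(-274))) = 37/(-548) = 37*(-1/548) = -37/548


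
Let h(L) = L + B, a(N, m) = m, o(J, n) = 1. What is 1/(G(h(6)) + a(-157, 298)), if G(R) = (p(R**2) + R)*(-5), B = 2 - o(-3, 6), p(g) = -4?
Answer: 1/283 ≈ 0.0035336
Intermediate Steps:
B = 1 (B = 2 - 1*1 = 2 - 1 = 1)
h(L) = 1 + L (h(L) = L + 1 = 1 + L)
G(R) = 20 - 5*R (G(R) = (-4 + R)*(-5) = 20 - 5*R)
1/(G(h(6)) + a(-157, 298)) = 1/((20 - 5*(1 + 6)) + 298) = 1/((20 - 5*7) + 298) = 1/((20 - 35) + 298) = 1/(-15 + 298) = 1/283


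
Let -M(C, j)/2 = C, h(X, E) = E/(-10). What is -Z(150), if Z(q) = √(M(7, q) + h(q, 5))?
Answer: -I*√58/2 ≈ -3.8079*I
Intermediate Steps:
h(X, E) = -E/10 (h(X, E) = E*(-⅒) = -E/10)
M(C, j) = -2*C
Z(q) = I*√58/2 (Z(q) = √(-2*7 - ⅒*5) = √(-14 - ½) = √(-29/2) = I*√58/2)
-Z(150) = -I*√58/2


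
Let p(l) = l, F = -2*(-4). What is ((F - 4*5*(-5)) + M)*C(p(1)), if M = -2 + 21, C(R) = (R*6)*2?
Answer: 1524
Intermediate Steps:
F = 8
C(R) = 12*R (C(R) = (6*R)*2 = 12*R)
M = 19
((F - 4*5*(-5)) + M)*C(p(1)) = ((8 - 4*5*(-5)) + 19)*(12*1) = ((8 - 20*(-5)) + 19)*12 = ((8 - 1*(-100)) + 19)*12 = ((8 + 100) + 19)*12 = (108 + 19)*12 = 127*12 = 1524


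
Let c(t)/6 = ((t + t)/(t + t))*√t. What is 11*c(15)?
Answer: 66*√15 ≈ 255.62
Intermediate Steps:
c(t) = 6*√t (c(t) = 6*(((t + t)/(t + t))*√t) = 6*(((2*t)/((2*t)))*√t) = 6*(((2*t)*(1/(2*t)))*√t) = 6*(1*√t) = 6*√t)
11*c(15) = 11*(6*√15) = 66*√15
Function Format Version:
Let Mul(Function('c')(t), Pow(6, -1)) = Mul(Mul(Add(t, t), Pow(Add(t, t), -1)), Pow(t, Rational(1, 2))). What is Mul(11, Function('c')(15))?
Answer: Mul(66, Pow(15, Rational(1, 2))) ≈ 255.62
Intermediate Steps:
Function('c')(t) = Mul(6, Pow(t, Rational(1, 2))) (Function('c')(t) = Mul(6, Mul(Mul(Add(t, t), Pow(Add(t, t), -1)), Pow(t, Rational(1, 2)))) = Mul(6, Mul(Mul(Mul(2, t), Pow(Mul(2, t), -1)), Pow(t, Rational(1, 2)))) = Mul(6, Mul(Mul(Mul(2, t), Mul(Rational(1, 2), Pow(t, -1))), Pow(t, Rational(1, 2)))) = Mul(6, Mul(1, Pow(t, Rational(1, 2)))) = Mul(6, Pow(t, Rational(1, 2))))
Mul(11, Function('c')(15)) = Mul(11, Mul(6, Pow(15, Rational(1, 2)))) = Mul(66, Pow(15, Rational(1, 2)))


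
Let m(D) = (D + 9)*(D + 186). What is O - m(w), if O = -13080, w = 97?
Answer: -43078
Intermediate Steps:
m(D) = (9 + D)*(186 + D)
O - m(w) = -13080 - (1674 + 97² + 195*97) = -13080 - (1674 + 9409 + 18915) = -13080 - 1*29998 = -13080 - 29998 = -43078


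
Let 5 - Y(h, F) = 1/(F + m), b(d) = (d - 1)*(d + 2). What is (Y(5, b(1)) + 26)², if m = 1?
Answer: 900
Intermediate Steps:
b(d) = (-1 + d)*(2 + d)
Y(h, F) = 5 - 1/(1 + F) (Y(h, F) = 5 - 1/(F + 1) = 5 - 1/(1 + F))
(Y(5, b(1)) + 26)² = ((4 + 5*(-2 + 1 + 1²))/(1 + (-2 + 1 + 1²)) + 26)² = ((4 + 5*(-2 + 1 + 1))/(1 + (-2 + 1 + 1)) + 26)² = ((4 + 5*0)/(1 + 0) + 26)² = ((4 + 0)/1 + 26)² = (1*4 + 26)² = (4 + 26)² = 30² = 900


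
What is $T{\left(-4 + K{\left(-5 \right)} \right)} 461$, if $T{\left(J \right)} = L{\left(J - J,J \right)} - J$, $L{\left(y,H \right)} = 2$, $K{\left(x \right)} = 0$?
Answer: $2766$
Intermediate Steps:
$T{\left(J \right)} = 2 - J$
$T{\left(-4 + K{\left(-5 \right)} \right)} 461 = \left(2 - \left(-4 + 0\right)\right) 461 = \left(2 - -4\right) 461 = \left(2 + 4\right) 461 = 6 \cdot 461 = 2766$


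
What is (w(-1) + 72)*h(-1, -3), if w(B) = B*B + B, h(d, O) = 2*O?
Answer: -432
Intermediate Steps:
w(B) = B + B² (w(B) = B² + B = B + B²)
(w(-1) + 72)*h(-1, -3) = (-(1 - 1) + 72)*(2*(-3)) = (-1*0 + 72)*(-6) = (0 + 72)*(-6) = 72*(-6) = -432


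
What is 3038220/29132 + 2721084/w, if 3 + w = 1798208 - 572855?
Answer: 158423062337/1487370675 ≈ 106.51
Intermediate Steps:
w = 1225350 (w = -3 + (1798208 - 572855) = -3 + 1225353 = 1225350)
3038220/29132 + 2721084/w = 3038220/29132 + 2721084/1225350 = 3038220*(1/29132) + 2721084*(1/1225350) = 759555/7283 + 453514/204225 = 158423062337/1487370675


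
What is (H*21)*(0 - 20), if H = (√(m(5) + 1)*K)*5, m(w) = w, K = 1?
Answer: -2100*√6 ≈ -5143.9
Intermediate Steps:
H = 5*√6 (H = (√(5 + 1)*1)*5 = (√6*1)*5 = √6*5 = 5*√6 ≈ 12.247)
(H*21)*(0 - 20) = ((5*√6)*21)*(0 - 20) = (105*√6)*(-20) = -2100*√6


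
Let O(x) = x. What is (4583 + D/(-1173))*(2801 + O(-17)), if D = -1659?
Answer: 4990336704/391 ≈ 1.2763e+7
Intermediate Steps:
(4583 + D/(-1173))*(2801 + O(-17)) = (4583 - 1659/(-1173))*(2801 - 17) = (4583 - 1659*(-1/1173))*2784 = (4583 + 553/391)*2784 = (1792506/391)*2784 = 4990336704/391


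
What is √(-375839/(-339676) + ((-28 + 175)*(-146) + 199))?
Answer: 3*I*√68144241790459/169838 ≈ 145.81*I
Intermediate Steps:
√(-375839/(-339676) + ((-28 + 175)*(-146) + 199)) = √(-375839*(-1/339676) + (147*(-146) + 199)) = √(375839/339676 + (-21462 + 199)) = √(375839/339676 - 21263) = √(-7222154949/339676) = 3*I*√68144241790459/169838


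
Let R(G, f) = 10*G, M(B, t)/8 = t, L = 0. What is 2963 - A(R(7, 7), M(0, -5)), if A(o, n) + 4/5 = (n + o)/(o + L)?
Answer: 103718/35 ≈ 2963.4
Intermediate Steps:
M(B, t) = 8*t
A(o, n) = -⅘ + (n + o)/o (A(o, n) = -⅘ + (n + o)/(o + 0) = -⅘ + (n + o)/o)
2963 - A(R(7, 7), M(0, -5)) = 2963 - (8*(-5) + (10*7)/5)/(10*7) = 2963 - (-40 + (⅕)*70)/70 = 2963 - (-40 + 14)/70 = 2963 - (-26)/70 = 2963 - 1*(-13/35) = 2963 + 13/35 = 103718/35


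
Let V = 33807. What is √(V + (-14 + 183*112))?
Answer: 233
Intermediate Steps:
√(V + (-14 + 183*112)) = √(33807 + (-14 + 183*112)) = √(33807 + (-14 + 20496)) = √(33807 + 20482) = √54289 = 233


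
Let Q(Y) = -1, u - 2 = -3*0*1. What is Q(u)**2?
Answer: 1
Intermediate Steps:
u = 2 (u = 2 - 3*0*1 = 2 + 0*1 = 2 + 0 = 2)
Q(u)**2 = (-1)**2 = 1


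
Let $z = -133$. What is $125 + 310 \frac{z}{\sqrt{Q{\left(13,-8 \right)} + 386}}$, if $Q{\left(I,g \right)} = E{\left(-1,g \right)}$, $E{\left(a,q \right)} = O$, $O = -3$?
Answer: $125 - \frac{41230 \sqrt{383}}{383} \approx -1981.8$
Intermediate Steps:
$E{\left(a,q \right)} = -3$
$Q{\left(I,g \right)} = -3$
$125 + 310 \frac{z}{\sqrt{Q{\left(13,-8 \right)} + 386}} = 125 + 310 \left(- \frac{133}{\sqrt{-3 + 386}}\right) = 125 + 310 \left(- \frac{133}{\sqrt{383}}\right) = 125 + 310 \left(- 133 \frac{\sqrt{383}}{383}\right) = 125 + 310 \left(- \frac{133 \sqrt{383}}{383}\right) = 125 - \frac{41230 \sqrt{383}}{383}$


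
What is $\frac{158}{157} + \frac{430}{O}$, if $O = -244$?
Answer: $- \frac{14479}{19154} \approx -0.75593$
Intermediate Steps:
$\frac{158}{157} + \frac{430}{O} = \frac{158}{157} + \frac{430}{-244} = 158 \cdot \frac{1}{157} + 430 \left(- \frac{1}{244}\right) = \frac{158}{157} - \frac{215}{122} = - \frac{14479}{19154}$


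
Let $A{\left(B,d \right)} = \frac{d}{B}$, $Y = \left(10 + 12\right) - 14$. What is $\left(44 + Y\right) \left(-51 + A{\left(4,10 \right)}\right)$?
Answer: $-2522$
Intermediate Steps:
$Y = 8$ ($Y = 22 - 14 = 8$)
$\left(44 + Y\right) \left(-51 + A{\left(4,10 \right)}\right) = \left(44 + 8\right) \left(-51 + \frac{10}{4}\right) = 52 \left(-51 + 10 \cdot \frac{1}{4}\right) = 52 \left(-51 + \frac{5}{2}\right) = 52 \left(- \frac{97}{2}\right) = -2522$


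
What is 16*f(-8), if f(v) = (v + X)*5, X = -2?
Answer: -800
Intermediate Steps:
f(v) = -10 + 5*v (f(v) = (v - 2)*5 = (-2 + v)*5 = -10 + 5*v)
16*f(-8) = 16*(-10 + 5*(-8)) = 16*(-10 - 40) = 16*(-50) = -800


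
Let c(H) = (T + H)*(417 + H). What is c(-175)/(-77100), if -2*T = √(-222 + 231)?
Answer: 42713/77100 ≈ 0.55400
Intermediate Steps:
T = -3/2 (T = -√(-222 + 231)/2 = -√9/2 = -½*3 = -3/2 ≈ -1.5000)
c(H) = (417 + H)*(-3/2 + H) (c(H) = (-3/2 + H)*(417 + H) = (417 + H)*(-3/2 + H))
c(-175)/(-77100) = (-1251/2 + (-175)² + (831/2)*(-175))/(-77100) = (-1251/2 + 30625 - 145425/2)*(-1/77100) = -42713*(-1/77100) = 42713/77100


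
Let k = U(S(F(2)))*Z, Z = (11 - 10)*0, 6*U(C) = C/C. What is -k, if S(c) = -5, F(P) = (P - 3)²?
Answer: 0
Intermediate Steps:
F(P) = (-3 + P)²
U(C) = ⅙ (U(C) = (C/C)/6 = (⅙)*1 = ⅙)
Z = 0 (Z = 1*0 = 0)
k = 0 (k = (⅙)*0 = 0)
-k = -1*0 = 0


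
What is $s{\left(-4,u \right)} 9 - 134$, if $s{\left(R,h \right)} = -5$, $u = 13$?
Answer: $-179$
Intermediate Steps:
$s{\left(-4,u \right)} 9 - 134 = \left(-5\right) 9 - 134 = -45 - 134 = -179$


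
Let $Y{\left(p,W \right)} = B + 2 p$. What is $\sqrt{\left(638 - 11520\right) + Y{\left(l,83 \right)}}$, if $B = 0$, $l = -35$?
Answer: $74 i \sqrt{2} \approx 104.65 i$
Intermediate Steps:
$Y{\left(p,W \right)} = 2 p$ ($Y{\left(p,W \right)} = 0 + 2 p = 2 p$)
$\sqrt{\left(638 - 11520\right) + Y{\left(l,83 \right)}} = \sqrt{\left(638 - 11520\right) + 2 \left(-35\right)} = \sqrt{-10882 - 70} = \sqrt{-10952} = 74 i \sqrt{2}$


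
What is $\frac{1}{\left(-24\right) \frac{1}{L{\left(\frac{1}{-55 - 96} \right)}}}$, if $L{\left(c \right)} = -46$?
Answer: $\frac{23}{12} \approx 1.9167$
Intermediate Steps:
$\frac{1}{\left(-24\right) \frac{1}{L{\left(\frac{1}{-55 - 96} \right)}}} = \frac{1}{\left(-24\right) \frac{1}{-46}} = \frac{1}{\left(-24\right) \left(- \frac{1}{46}\right)} = \frac{1}{\frac{12}{23}} = \frac{23}{12}$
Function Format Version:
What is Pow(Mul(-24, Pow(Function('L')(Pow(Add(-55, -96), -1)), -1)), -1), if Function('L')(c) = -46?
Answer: Rational(23, 12) ≈ 1.9167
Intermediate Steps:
Pow(Mul(-24, Pow(Function('L')(Pow(Add(-55, -96), -1)), -1)), -1) = Pow(Mul(-24, Pow(-46, -1)), -1) = Pow(Mul(-24, Rational(-1, 46)), -1) = Pow(Rational(12, 23), -1) = Rational(23, 12)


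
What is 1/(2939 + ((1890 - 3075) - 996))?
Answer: 1/758 ≈ 0.0013193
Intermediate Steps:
1/(2939 + ((1890 - 3075) - 996)) = 1/(2939 + (-1185 - 996)) = 1/(2939 - 2181) = 1/758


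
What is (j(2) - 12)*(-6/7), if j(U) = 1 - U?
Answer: 78/7 ≈ 11.143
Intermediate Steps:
(j(2) - 12)*(-6/7) = ((1 - 1*2) - 12)*(-6/7) = ((1 - 2) - 12)*(-6*⅐) = (-1 - 12)*(-6/7) = -13*(-6/7) = 78/7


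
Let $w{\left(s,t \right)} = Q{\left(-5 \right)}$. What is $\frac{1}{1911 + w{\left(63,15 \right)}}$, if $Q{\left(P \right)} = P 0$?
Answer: $\frac{1}{1911} \approx 0.00052329$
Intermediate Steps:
$Q{\left(P \right)} = 0$
$w{\left(s,t \right)} = 0$
$\frac{1}{1911 + w{\left(63,15 \right)}} = \frac{1}{1911 + 0} = \frac{1}{1911}$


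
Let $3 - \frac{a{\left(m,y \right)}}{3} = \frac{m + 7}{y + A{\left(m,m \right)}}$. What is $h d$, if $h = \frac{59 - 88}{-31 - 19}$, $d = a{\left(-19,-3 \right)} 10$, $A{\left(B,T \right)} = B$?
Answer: $\frac{2349}{55} \approx 42.709$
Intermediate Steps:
$a{\left(m,y \right)} = 9 - \frac{3 \left(7 + m\right)}{m + y}$ ($a{\left(m,y \right)} = 9 - 3 \frac{m + 7}{y + m} = 9 - 3 \frac{7 + m}{m + y} = 9 - \frac{3 \left(7 + m\right)}{m + y}$)
$d = \frac{810}{11}$ ($d = \frac{3 \left(-7 + 2 \left(-19\right) + 3 \left(-3\right)\right)}{-19 - 3} \cdot 10 = \frac{3 \left(-7 - 38 - 9\right)}{-22} \cdot 10 = 3 \left(- \frac{1}{22}\right) \left(-54\right) 10 = \frac{81}{11} \cdot 10 = \frac{810}{11} \approx 73.636$)
$h = \frac{29}{50}$ ($h = - \frac{29}{-31 - 19} = - \frac{29}{-50} = \left(-29\right) \left(- \frac{1}{50}\right) = \frac{29}{50} \approx 0.58$)
$h d = \frac{29}{50} \cdot \frac{810}{11} = \frac{2349}{55}$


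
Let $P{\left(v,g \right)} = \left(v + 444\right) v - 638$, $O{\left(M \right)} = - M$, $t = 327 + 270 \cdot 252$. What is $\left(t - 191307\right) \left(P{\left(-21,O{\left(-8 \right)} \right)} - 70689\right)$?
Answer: $9861017400$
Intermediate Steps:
$t = 68367$ ($t = 327 + 68040 = 68367$)
$P{\left(v,g \right)} = -638 + v \left(444 + v\right)$ ($P{\left(v,g \right)} = \left(444 + v\right) v - 638 = v \left(444 + v\right) - 638 = -638 + v \left(444 + v\right)$)
$\left(t - 191307\right) \left(P{\left(-21,O{\left(-8 \right)} \right)} - 70689\right) = \left(68367 - 191307\right) \left(\left(-638 + \left(-21\right)^{2} + 444 \left(-21\right)\right) - 70689\right) = - 122940 \left(\left(-638 + 441 - 9324\right) - 70689\right) = - 122940 \left(-9521 - 70689\right) = \left(-122940\right) \left(-80210\right) = 9861017400$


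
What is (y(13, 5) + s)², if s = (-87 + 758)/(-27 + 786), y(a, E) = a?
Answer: 917764/4761 ≈ 192.77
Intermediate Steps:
s = 61/69 (s = 671/759 = 671*(1/759) = 61/69 ≈ 0.88406)
(y(13, 5) + s)² = (13 + 61/69)² = (958/69)² = 917764/4761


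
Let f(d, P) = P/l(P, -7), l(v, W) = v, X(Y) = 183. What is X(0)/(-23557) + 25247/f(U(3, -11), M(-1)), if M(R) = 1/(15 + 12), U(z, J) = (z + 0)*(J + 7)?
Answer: 594743396/23557 ≈ 25247.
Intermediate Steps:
U(z, J) = z*(7 + J)
M(R) = 1/27
f(d, P) = 1 (f(d, P) = P/P = 1)
X(0)/(-23557) + 25247/f(U(3, -11), M(-1)) = 183/(-23557) + 25247/1 = 183*(-1/23557) + 25247*1 = -183/23557 + 25247 = 594743396/23557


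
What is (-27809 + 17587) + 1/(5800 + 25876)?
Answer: -323792071/31676 ≈ -10222.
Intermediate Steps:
(-27809 + 17587) + 1/(5800 + 25876) = -10222 + 1/31676 = -323792071/31676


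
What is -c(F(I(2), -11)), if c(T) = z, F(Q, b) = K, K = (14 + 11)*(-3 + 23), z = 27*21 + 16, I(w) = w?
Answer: -583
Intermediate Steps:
z = 583 (z = 567 + 16 = 583)
K = 500 (K = 25*20 = 500)
F(Q, b) = 500
c(T) = 583
-c(F(I(2), -11)) = -1*583 = -583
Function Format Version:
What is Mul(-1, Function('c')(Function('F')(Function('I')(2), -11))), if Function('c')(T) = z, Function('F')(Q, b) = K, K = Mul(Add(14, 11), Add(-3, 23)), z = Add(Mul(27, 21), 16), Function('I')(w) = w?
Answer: -583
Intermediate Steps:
z = 583 (z = Add(567, 16) = 583)
K = 500 (K = Mul(25, 20) = 500)
Function('F')(Q, b) = 500
Function('c')(T) = 583
Mul(-1, Function('c')(Function('F')(Function('I')(2), -11))) = Mul(-1, 583) = -583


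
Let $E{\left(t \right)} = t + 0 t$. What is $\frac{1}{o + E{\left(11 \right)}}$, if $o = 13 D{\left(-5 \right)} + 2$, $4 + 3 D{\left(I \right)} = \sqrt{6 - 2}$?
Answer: $\frac{3}{13} \approx 0.23077$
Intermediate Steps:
$D{\left(I \right)} = - \frac{2}{3}$ ($D{\left(I \right)} = - \frac{4}{3} + \frac{\sqrt{6 - 2}}{3} = - \frac{4}{3} + \frac{\sqrt{4}}{3} = - \frac{4}{3} + \frac{1}{3} \cdot 2 = - \frac{4}{3} + \frac{2}{3} = - \frac{2}{3}$)
$E{\left(t \right)} = t$ ($E{\left(t \right)} = t + 0 = t$)
$o = - \frac{20}{3}$ ($o = 13 \left(- \frac{2}{3}\right) + 2 = - \frac{26}{3} + 2 = - \frac{20}{3} \approx -6.6667$)
$\frac{1}{o + E{\left(11 \right)}} = \frac{1}{- \frac{20}{3} + 11} = \frac{1}{\frac{13}{3}} = \frac{3}{13}$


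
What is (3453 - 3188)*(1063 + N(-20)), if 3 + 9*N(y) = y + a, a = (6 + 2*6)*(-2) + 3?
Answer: 2520415/9 ≈ 2.8005e+5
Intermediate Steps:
a = -33 (a = (6 + 12)*(-2) + 3 = 18*(-2) + 3 = -36 + 3 = -33)
N(y) = -4 + y/9 (N(y) = -⅓ + (y - 33)/9 = -⅓ + (-33 + y)/9 = -⅓ + (-11/3 + y/9) = -4 + y/9)
(3453 - 3188)*(1063 + N(-20)) = (3453 - 3188)*(1063 + (-4 + (⅑)*(-20))) = 265*(1063 + (-4 - 20/9)) = 265*(1063 - 56/9) = 265*(9511/9) = 2520415/9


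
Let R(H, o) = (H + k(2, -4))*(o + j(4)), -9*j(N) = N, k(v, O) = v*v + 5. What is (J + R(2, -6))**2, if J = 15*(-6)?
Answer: 2096704/81 ≈ 25885.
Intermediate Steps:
k(v, O) = 5 + v**2 (k(v, O) = v**2 + 5 = 5 + v**2)
J = -90
j(N) = -N/9
R(H, o) = (9 + H)*(-4/9 + o) (R(H, o) = (H + (5 + 2**2))*(o - 1/9*4) = (H + (5 + 4))*(o - 4/9) = (H + 9)*(-4/9 + o) = (9 + H)*(-4/9 + o))
(J + R(2, -6))**2 = (-90 + (-4 + 9*(-6) - 4/9*2 + 2*(-6)))**2 = (-90 + (-4 - 54 - 8/9 - 12))**2 = (-90 - 638/9)**2 = (-1448/9)**2 = 2096704/81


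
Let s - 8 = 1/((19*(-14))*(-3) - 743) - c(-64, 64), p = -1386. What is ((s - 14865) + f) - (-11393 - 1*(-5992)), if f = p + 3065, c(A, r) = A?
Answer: -424214/55 ≈ -7713.0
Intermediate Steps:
f = 1679 (f = -1386 + 3065 = 1679)
s = 3961/55 (s = 8 + (1/((19*(-14))*(-3) - 743) - 1*(-64)) = 8 + (1/(-266*(-3) - 743) + 64) = 8 + (1/(798 - 743) + 64) = 8 + (1/55 + 64) = 8 + 3521/55 = 3961/55 ≈ 72.018)
((s - 14865) + f) - (-11393 - 1*(-5992)) = ((3961/55 - 14865) + 1679) - (-11393 - 1*(-5992)) = (-813614/55 + 1679) - (-11393 + 5992) = -721269/55 - 1*(-5401) = -721269/55 + 5401 = -424214/55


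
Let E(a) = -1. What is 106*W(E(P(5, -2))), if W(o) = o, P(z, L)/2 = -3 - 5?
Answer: -106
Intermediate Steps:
P(z, L) = -16 (P(z, L) = 2*(-3 - 5) = 2*(-8) = -16)
106*W(E(P(5, -2))) = 106*(-1) = -106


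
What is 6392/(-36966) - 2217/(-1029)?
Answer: 12562709/6339669 ≈ 1.9816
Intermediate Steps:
6392/(-36966) - 2217/(-1029) = 6392*(-1/36966) - 2217*(-1/1029) = -3196/18483 + 739/343 = 12562709/6339669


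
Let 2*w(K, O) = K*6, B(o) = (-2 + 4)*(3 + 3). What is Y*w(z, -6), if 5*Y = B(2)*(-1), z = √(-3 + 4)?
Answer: -36/5 ≈ -7.2000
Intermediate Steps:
z = 1 (z = √1 = 1)
B(o) = 12 (B(o) = 2*6 = 12)
w(K, O) = 3*K (w(K, O) = (K*6)/2 = (6*K)/2 = 3*K)
Y = -12/5 (Y = (12*(-1))/5 = (⅕)*(-12) = -12/5 ≈ -2.4000)
Y*w(z, -6) = -36/5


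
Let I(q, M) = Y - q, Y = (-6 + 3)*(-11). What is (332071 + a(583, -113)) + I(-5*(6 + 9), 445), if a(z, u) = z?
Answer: 332762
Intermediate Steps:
Y = 33 (Y = -3*(-11) = 33)
I(q, M) = 33 - q
(332071 + a(583, -113)) + I(-5*(6 + 9), 445) = (332071 + 583) + (33 - (-5)*(6 + 9)) = 332654 + (33 - (-5)*15) = 332654 + (33 - 1*(-75)) = 332654 + (33 + 75) = 332654 + 108 = 332762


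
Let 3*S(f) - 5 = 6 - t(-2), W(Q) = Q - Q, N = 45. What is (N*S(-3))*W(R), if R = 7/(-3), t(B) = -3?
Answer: 0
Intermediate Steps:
R = -7/3 (R = 7*(-1/3) = -7/3 ≈ -2.3333)
W(Q) = 0
S(f) = 14/3 (S(f) = 5/3 + (6 - 1*(-3))/3 = 5/3 + (6 + 3)/3 = 5/3 + (1/3)*9 = 5/3 + 3 = 14/3)
(N*S(-3))*W(R) = (45*(14/3))*0 = 210*0 = 0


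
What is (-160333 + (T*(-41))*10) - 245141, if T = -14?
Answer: -399734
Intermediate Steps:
(-160333 + (T*(-41))*10) - 245141 = (-160333 - 14*(-41)*10) - 245141 = (-160333 + 574*10) - 245141 = (-160333 + 5740) - 245141 = -154593 - 245141 = -399734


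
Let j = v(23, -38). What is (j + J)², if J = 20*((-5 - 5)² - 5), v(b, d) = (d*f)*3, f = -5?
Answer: 6100900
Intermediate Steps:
v(b, d) = -15*d (v(b, d) = (d*(-5))*3 = -5*d*3 = -15*d)
J = 1900 (J = 20*((-10)² - 5) = 20*(100 - 5) = 20*95 = 1900)
j = 570 (j = -15*(-38) = 570)
(j + J)² = (570 + 1900)² = 2470² = 6100900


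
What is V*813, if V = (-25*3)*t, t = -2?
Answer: 121950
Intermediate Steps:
V = 150 (V = -25*3*(-2) = -5*15*(-2) = -75*(-2) = 150)
V*813 = 150*813 = 121950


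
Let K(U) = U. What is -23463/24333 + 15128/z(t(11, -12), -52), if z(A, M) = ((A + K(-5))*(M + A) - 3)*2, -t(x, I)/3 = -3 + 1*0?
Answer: -62720279/1419425 ≈ -44.187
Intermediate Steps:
t(x, I) = 9 (t(x, I) = -3*(-3 + 1*0) = -3*(-3 + 0) = -3*(-3) = 9)
z(A, M) = -6 + 2*(-5 + A)*(A + M) (z(A, M) = ((A - 5)*(M + A) - 3)*2 = ((-5 + A)*(A + M) - 3)*2 = (-3 + (-5 + A)*(A + M))*2 = -6 + 2*(-5 + A)*(A + M))
-23463/24333 + 15128/z(t(11, -12), -52) = -23463/24333 + 15128/(-6 - 10*9 - 10*(-52) + 2*9² + 2*9*(-52)) = -23463*1/24333 + 15128/(-6 - 90 + 520 + 2*81 - 936) = -7821/8111 + 15128/(-6 - 90 + 520 + 162 - 936) = -7821/8111 + 15128/(-350) = -7821/8111 + 15128*(-1/350) = -7821/8111 - 7564/175 = -62720279/1419425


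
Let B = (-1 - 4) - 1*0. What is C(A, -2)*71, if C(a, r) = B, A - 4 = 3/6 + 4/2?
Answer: -355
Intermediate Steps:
A = 13/2 (A = 4 + (3/6 + 4/2) = 4 + (3*(⅙) + 4*(½)) = 4 + (½ + 2) = 4 + 5/2 = 13/2 ≈ 6.5000)
B = -5 (B = -5 + 0 = -5)
C(a, r) = -5
C(A, -2)*71 = -5*71 = -355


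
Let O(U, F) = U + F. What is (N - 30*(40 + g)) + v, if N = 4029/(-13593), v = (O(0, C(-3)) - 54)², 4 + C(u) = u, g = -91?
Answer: 23790938/4531 ≈ 5250.7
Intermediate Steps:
C(u) = -4 + u
O(U, F) = F + U
v = 3721 (v = (((-4 - 3) + 0) - 54)² = ((-7 + 0) - 54)² = (-7 - 54)² = (-61)² = 3721)
N = -1343/4531 (N = 4029*(-1/13593) = -1343/4531 ≈ -0.29640)
(N - 30*(40 + g)) + v = (-1343/4531 - 30*(40 - 91)) + 3721 = (-1343/4531 - 30*(-51)) + 3721 = (-1343/4531 + 1530) + 3721 = 6931087/4531 + 3721 = 23790938/4531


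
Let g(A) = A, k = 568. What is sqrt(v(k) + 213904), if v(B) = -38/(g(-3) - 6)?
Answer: sqrt(1925174)/3 ≈ 462.50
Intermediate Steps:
v(B) = 38/9 (v(B) = -38/(-3 - 6) = -38/(-9) = -38*(-1/9) = 38/9)
sqrt(v(k) + 213904) = sqrt(38/9 + 213904) = sqrt(1925174/9) = sqrt(1925174)/3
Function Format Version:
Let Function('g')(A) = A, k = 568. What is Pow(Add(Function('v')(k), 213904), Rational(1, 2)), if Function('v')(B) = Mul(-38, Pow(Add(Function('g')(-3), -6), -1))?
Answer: Mul(Rational(1, 3), Pow(1925174, Rational(1, 2))) ≈ 462.50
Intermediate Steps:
Function('v')(B) = Rational(38, 9) (Function('v')(B) = Mul(-38, Pow(Add(-3, -6), -1)) = Mul(-38, Pow(-9, -1)) = Mul(-38, Rational(-1, 9)) = Rational(38, 9))
Pow(Add(Function('v')(k), 213904), Rational(1, 2)) = Pow(Add(Rational(38, 9), 213904), Rational(1, 2)) = Pow(Rational(1925174, 9), Rational(1, 2)) = Mul(Rational(1, 3), Pow(1925174, Rational(1, 2)))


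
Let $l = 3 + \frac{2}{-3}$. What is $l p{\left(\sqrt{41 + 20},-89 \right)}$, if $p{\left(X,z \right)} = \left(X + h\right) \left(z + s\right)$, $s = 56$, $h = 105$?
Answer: $-8085 - 77 \sqrt{61} \approx -8686.4$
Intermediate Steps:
$p{\left(X,z \right)} = \left(56 + z\right) \left(105 + X\right)$ ($p{\left(X,z \right)} = \left(X + 105\right) \left(z + 56\right) = \left(105 + X\right) \left(56 + z\right) = \left(56 + z\right) \left(105 + X\right)$)
$l = \frac{7}{3}$ ($l = 3 + 2 \left(- \frac{1}{3}\right) = 3 - \frac{2}{3} = \frac{7}{3} \approx 2.3333$)
$l p{\left(\sqrt{41 + 20},-89 \right)} = \frac{7 \left(5880 + 56 \sqrt{41 + 20} + 105 \left(-89\right) + \sqrt{41 + 20} \left(-89\right)\right)}{3} = \frac{7 \left(5880 + 56 \sqrt{61} - 9345 + \sqrt{61} \left(-89\right)\right)}{3} = \frac{7 \left(5880 + 56 \sqrt{61} - 9345 - 89 \sqrt{61}\right)}{3} = \frac{7 \left(-3465 - 33 \sqrt{61}\right)}{3} = -8085 - 77 \sqrt{61}$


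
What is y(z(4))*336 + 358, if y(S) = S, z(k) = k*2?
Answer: 3046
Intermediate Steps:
z(k) = 2*k
y(z(4))*336 + 358 = (2*4)*336 + 358 = 8*336 + 358 = 2688 + 358 = 3046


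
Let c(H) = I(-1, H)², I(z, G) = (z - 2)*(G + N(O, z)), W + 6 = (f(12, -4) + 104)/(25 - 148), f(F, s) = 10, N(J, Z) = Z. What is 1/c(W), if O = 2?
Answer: 1681/950625 ≈ 0.0017683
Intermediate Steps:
W = -284/41 (W = -6 + (10 + 104)/(25 - 148) = -6 + 114/(-123) = -6 + 114*(-1/123) = -6 - 38/41 = -284/41 ≈ -6.9268)
I(z, G) = (-2 + z)*(G + z) (I(z, G) = (z - 2)*(G + z) = (-2 + z)*(G + z))
c(H) = (3 - 3*H)² (c(H) = ((-1)² - 2*H - 2*(-1) + H*(-1))² = (1 - 2*H + 2 - H)² = (3 - 3*H)²)
1/c(W) = 1/(9*(1 - 1*(-284/41))²) = 1/(9*(1 + 284/41)²) = 1/(9*(325/41)²) = 1/(9*(105625/1681)) = 1/(950625/1681) = 1681/950625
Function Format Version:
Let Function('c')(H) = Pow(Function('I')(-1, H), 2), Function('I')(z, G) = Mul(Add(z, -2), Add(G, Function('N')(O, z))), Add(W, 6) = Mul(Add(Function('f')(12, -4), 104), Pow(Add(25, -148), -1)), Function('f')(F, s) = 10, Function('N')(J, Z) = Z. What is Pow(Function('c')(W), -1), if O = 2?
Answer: Rational(1681, 950625) ≈ 0.0017683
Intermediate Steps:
W = Rational(-284, 41) (W = Add(-6, Mul(Add(10, 104), Pow(Add(25, -148), -1))) = Add(-6, Mul(114, Pow(-123, -1))) = Add(-6, Mul(114, Rational(-1, 123))) = Add(-6, Rational(-38, 41)) = Rational(-284, 41) ≈ -6.9268)
Function('I')(z, G) = Mul(Add(-2, z), Add(G, z)) (Function('I')(z, G) = Mul(Add(z, -2), Add(G, z)) = Mul(Add(-2, z), Add(G, z)))
Function('c')(H) = Pow(Add(3, Mul(-3, H)), 2) (Function('c')(H) = Pow(Add(Pow(-1, 2), Mul(-2, H), Mul(-2, -1), Mul(H, -1)), 2) = Pow(Add(1, Mul(-2, H), 2, Mul(-1, H)), 2) = Pow(Add(3, Mul(-3, H)), 2))
Pow(Function('c')(W), -1) = Pow(Mul(9, Pow(Add(1, Mul(-1, Rational(-284, 41))), 2)), -1) = Pow(Mul(9, Pow(Add(1, Rational(284, 41)), 2)), -1) = Pow(Mul(9, Pow(Rational(325, 41), 2)), -1) = Pow(Mul(9, Rational(105625, 1681)), -1) = Pow(Rational(950625, 1681), -1) = Rational(1681, 950625)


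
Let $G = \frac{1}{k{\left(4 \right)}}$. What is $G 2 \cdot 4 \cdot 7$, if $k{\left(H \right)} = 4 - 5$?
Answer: $-56$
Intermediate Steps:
$k{\left(H \right)} = -1$ ($k{\left(H \right)} = 4 - 5 = -1$)
$G = -1$ ($G = \frac{1}{-1} = -1$)
$G 2 \cdot 4 \cdot 7 = - 2 \cdot 4 \cdot 7 = - 8 \cdot 7 = \left(-1\right) 56 = -56$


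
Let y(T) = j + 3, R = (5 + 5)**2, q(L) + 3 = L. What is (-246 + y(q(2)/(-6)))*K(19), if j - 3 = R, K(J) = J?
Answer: -2660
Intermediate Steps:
q(L) = -3 + L
R = 100 (R = 10**2 = 100)
j = 103 (j = 3 + 100 = 103)
y(T) = 106 (y(T) = 103 + 3 = 106)
(-246 + y(q(2)/(-6)))*K(19) = (-246 + 106)*19 = -140*19 = -2660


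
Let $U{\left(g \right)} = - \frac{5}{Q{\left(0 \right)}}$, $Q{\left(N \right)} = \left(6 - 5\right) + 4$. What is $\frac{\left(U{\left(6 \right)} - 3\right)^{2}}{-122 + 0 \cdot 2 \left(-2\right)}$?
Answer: $- \frac{8}{61} \approx -0.13115$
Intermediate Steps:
$Q{\left(N \right)} = 5$ ($Q{\left(N \right)} = 1 + 4 = 5$)
$U{\left(g \right)} = -1$ ($U{\left(g \right)} = - \frac{5}{5} = \left(-5\right) \frac{1}{5} = -1$)
$\frac{\left(U{\left(6 \right)} - 3\right)^{2}}{-122 + 0 \cdot 2 \left(-2\right)} = \frac{\left(-1 - 3\right)^{2}}{-122 + 0 \cdot 2 \left(-2\right)} = \frac{\left(-4\right)^{2}}{-122 + 0 \left(-2\right)} = \frac{16}{-122 + 0} = \frac{16}{-122} = 16 \left(- \frac{1}{122}\right) = - \frac{8}{61}$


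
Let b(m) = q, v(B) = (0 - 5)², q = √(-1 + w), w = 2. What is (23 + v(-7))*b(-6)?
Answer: 48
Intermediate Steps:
q = 1 (q = √(-1 + 2) = √1 = 1)
v(B) = 25 (v(B) = (-5)² = 25)
b(m) = 1
(23 + v(-7))*b(-6) = (23 + 25)*1 = 48*1 = 48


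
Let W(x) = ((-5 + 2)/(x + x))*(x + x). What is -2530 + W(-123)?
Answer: -2533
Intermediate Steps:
W(x) = -3 (W(x) = (-3*1/(2*x))*(2*x) = (-3/(2*x))*(2*x) = -3)
-2530 + W(-123) = -2530 - 3 = -2533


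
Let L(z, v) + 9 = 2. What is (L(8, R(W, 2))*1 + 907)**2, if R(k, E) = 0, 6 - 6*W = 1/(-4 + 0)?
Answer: 810000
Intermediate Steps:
W = 25/24 (W = 1 - 1/(6*(-4 + 0)) = 1 - 1/6/(-4) = 1 - 1/6*(-1/4) = 1 + 1/24 = 25/24 ≈ 1.0417)
L(z, v) = -7 (L(z, v) = -9 + 2 = -7)
(L(8, R(W, 2))*1 + 907)**2 = (-7*1 + 907)**2 = (-7 + 907)**2 = 900**2 = 810000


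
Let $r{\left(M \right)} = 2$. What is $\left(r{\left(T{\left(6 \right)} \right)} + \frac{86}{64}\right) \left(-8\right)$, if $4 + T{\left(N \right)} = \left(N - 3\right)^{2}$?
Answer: $- \frac{107}{4} \approx -26.75$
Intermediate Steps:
$T{\left(N \right)} = -4 + \left(-3 + N\right)^{2}$ ($T{\left(N \right)} = -4 + \left(N - 3\right)^{2} = -4 + \left(-3 + N\right)^{2}$)
$\left(r{\left(T{\left(6 \right)} \right)} + \frac{86}{64}\right) \left(-8\right) = \left(2 + \frac{86}{64}\right) \left(-8\right) = \left(2 + 86 \cdot \frac{1}{64}\right) \left(-8\right) = \left(2 + \frac{43}{32}\right) \left(-8\right) = \frac{107}{32} \left(-8\right) = - \frac{107}{4}$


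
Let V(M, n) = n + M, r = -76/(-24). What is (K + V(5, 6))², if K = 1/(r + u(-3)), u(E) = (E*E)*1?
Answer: 654481/5329 ≈ 122.81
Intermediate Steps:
u(E) = E² (u(E) = E²*1 = E²)
r = 19/6 (r = -76*(-1/24) = 19/6 ≈ 3.1667)
K = 6/73 (K = 1/(19/6 + (-3)²) = 1/(19/6 + 9) = 1/(73/6) = 6/73 ≈ 0.082192)
V(M, n) = M + n
(K + V(5, 6))² = (6/73 + (5 + 6))² = (6/73 + 11)² = (809/73)² = 654481/5329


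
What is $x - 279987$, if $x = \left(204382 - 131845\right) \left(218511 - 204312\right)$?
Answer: $1029672876$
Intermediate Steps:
$x = 1029952863$ ($x = 72537 \cdot 14199 = 1029952863$)
$x - 279987 = 1029952863 - 279987 = 1029672876$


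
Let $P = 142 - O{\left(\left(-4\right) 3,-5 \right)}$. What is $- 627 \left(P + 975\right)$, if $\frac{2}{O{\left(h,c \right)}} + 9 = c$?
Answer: $- \frac{4903140}{7} \approx -7.0045 \cdot 10^{5}$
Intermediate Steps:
$O{\left(h,c \right)} = \frac{2}{-9 + c}$
$P = \frac{995}{7}$ ($P = 142 - \frac{2}{-9 - 5} = 142 - \frac{2}{-14} = 142 - 2 \left(- \frac{1}{14}\right) = 142 - - \frac{1}{7} = 142 + \frac{1}{7} = \frac{995}{7} \approx 142.14$)
$- 627 \left(P + 975\right) = - 627 \left(\frac{995}{7} + 975\right) = \left(-627\right) \frac{7820}{7} = - \frac{4903140}{7}$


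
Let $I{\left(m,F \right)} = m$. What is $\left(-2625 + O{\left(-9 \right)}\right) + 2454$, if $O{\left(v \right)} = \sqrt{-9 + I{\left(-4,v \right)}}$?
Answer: $-171 + i \sqrt{13} \approx -171.0 + 3.6056 i$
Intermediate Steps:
$O{\left(v \right)} = i \sqrt{13}$ ($O{\left(v \right)} = \sqrt{-9 - 4} = \sqrt{-13} = i \sqrt{13}$)
$\left(-2625 + O{\left(-9 \right)}\right) + 2454 = \left(-2625 + i \sqrt{13}\right) + 2454 = -171 + i \sqrt{13}$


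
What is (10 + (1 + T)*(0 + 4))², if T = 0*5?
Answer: 196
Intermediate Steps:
T = 0
(10 + (1 + T)*(0 + 4))² = (10 + (1 + 0)*(0 + 4))² = (10 + 1*4)² = (10 + 4)² = 14² = 196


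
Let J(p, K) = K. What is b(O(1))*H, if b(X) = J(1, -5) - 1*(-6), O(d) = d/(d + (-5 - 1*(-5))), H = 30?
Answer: 30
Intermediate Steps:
O(d) = 1 (O(d) = d/(d + (-5 + 5)) = d/(d + 0) = d/d = 1)
b(X) = 1 (b(X) = -5 - 1*(-6) = -5 + 6 = 1)
b(O(1))*H = 1*30 = 30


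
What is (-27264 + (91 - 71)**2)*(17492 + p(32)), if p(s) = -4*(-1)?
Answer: -470012544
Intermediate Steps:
p(s) = 4
(-27264 + (91 - 71)**2)*(17492 + p(32)) = (-27264 + (91 - 71)**2)*(17492 + 4) = (-27264 + 20**2)*17496 = (-27264 + 400)*17496 = -26864*17496 = -470012544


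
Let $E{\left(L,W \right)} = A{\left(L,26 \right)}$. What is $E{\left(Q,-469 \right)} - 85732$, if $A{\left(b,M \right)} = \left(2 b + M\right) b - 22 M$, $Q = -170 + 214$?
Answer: $-81288$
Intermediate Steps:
$Q = 44$
$A{\left(b,M \right)} = - 22 M + b \left(M + 2 b\right)$ ($A{\left(b,M \right)} = \left(M + 2 b\right) b - 22 M = b \left(M + 2 b\right) - 22 M = - 22 M + b \left(M + 2 b\right)$)
$E{\left(L,W \right)} = -572 + 2 L^{2} + 26 L$ ($E{\left(L,W \right)} = \left(-22\right) 26 + 2 L^{2} + 26 L = -572 + 2 L^{2} + 26 L$)
$E{\left(Q,-469 \right)} - 85732 = \left(-572 + 2 \cdot 44^{2} + 26 \cdot 44\right) - 85732 = \left(-572 + 2 \cdot 1936 + 1144\right) - 85732 = \left(-572 + 3872 + 1144\right) - 85732 = 4444 - 85732 = -81288$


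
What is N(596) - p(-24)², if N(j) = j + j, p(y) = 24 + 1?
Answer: 567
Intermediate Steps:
p(y) = 25
N(j) = 2*j
N(596) - p(-24)² = 2*596 - 1*25² = 1192 - 1*625 = 1192 - 625 = 567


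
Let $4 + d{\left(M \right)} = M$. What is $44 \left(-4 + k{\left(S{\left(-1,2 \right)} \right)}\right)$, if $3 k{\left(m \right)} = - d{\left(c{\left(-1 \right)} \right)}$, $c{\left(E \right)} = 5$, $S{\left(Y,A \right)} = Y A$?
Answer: $- \frac{572}{3} \approx -190.67$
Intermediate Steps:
$S{\left(Y,A \right)} = A Y$
$d{\left(M \right)} = -4 + M$
$k{\left(m \right)} = - \frac{1}{3}$ ($k{\left(m \right)} = \frac{\left(-1\right) \left(-4 + 5\right)}{3} = \frac{\left(-1\right) 1}{3} = \frac{1}{3} \left(-1\right) = - \frac{1}{3}$)
$44 \left(-4 + k{\left(S{\left(-1,2 \right)} \right)}\right) = 44 \left(-4 - \frac{1}{3}\right) = 44 \left(- \frac{13}{3}\right) = - \frac{572}{3}$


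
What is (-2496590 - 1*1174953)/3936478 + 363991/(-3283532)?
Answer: -963462249541/923253677164 ≈ -1.0436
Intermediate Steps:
(-2496590 - 1*1174953)/3936478 + 363991/(-3283532) = (-2496590 - 1174953)*(1/3936478) + 363991*(-1/3283532) = -3671543*1/3936478 - 363991/3283532 = -3671543/3936478 - 363991/3283532 = -963462249541/923253677164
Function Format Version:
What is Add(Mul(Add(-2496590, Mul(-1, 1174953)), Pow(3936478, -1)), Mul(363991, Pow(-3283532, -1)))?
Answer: Rational(-963462249541, 923253677164) ≈ -1.0436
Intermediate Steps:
Add(Mul(Add(-2496590, Mul(-1, 1174953)), Pow(3936478, -1)), Mul(363991, Pow(-3283532, -1))) = Add(Mul(Add(-2496590, -1174953), Rational(1, 3936478)), Mul(363991, Rational(-1, 3283532))) = Add(Mul(-3671543, Rational(1, 3936478)), Rational(-363991, 3283532)) = Add(Rational(-3671543, 3936478), Rational(-363991, 3283532)) = Rational(-963462249541, 923253677164)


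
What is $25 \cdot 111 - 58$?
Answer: $2717$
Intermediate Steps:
$25 \cdot 111 - 58 = 2775 - 58 = 2717$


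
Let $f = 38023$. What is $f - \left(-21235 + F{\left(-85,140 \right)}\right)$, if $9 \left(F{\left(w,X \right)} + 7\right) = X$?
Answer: $\frac{533245}{9} \approx 59249.0$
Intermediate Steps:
$F{\left(w,X \right)} = -7 + \frac{X}{9}$
$f - \left(-21235 + F{\left(-85,140 \right)}\right) = 38023 - \left(-21235 + \left(-7 + \frac{1}{9} \cdot 140\right)\right) = 38023 - \left(-21235 + \left(-7 + \frac{140}{9}\right)\right) = 38023 - \left(-21235 + \frac{77}{9}\right) = 38023 - - \frac{191038}{9} = 38023 + \frac{191038}{9} = \frac{533245}{9}$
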